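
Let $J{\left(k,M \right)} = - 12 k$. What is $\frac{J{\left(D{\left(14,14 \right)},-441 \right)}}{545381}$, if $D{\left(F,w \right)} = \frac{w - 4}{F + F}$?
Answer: $- \frac{30}{3817667} \approx -7.8582 \cdot 10^{-6}$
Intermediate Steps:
$D{\left(F,w \right)} = \frac{-4 + w}{2 F}$
$\frac{J{\left(D{\left(14,14 \right)},-441 \right)}}{545381} = \frac{\left(-12\right) \frac{-4 + 14}{2 \cdot 14}}{545381} = - 12 \cdot \frac{1}{2} \cdot \frac{1}{14} \cdot 10 \cdot \frac{1}{545381} = \left(-12\right) \frac{5}{14} \cdot \frac{1}{545381} = \left(- \frac{30}{7}\right) \frac{1}{545381} = - \frac{30}{3817667}$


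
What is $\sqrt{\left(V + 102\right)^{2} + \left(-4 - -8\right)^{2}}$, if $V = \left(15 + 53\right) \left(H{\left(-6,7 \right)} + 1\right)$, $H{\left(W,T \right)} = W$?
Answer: $2 \sqrt{14165} \approx 238.03$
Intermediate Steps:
$V = -340$ ($V = \left(15 + 53\right) \left(-6 + 1\right) = 68 \left(-5\right) = -340$)
$\sqrt{\left(V + 102\right)^{2} + \left(-4 - -8\right)^{2}} = \sqrt{\left(-340 + 102\right)^{2} + \left(-4 - -8\right)^{2}} = \sqrt{\left(-238\right)^{2} + \left(-4 + \left(12 - 4\right)\right)^{2}} = \sqrt{56644 + \left(-4 + 8\right)^{2}} = \sqrt{56644 + 4^{2}} = \sqrt{56644 + 16} = \sqrt{56660} = 2 \sqrt{14165}$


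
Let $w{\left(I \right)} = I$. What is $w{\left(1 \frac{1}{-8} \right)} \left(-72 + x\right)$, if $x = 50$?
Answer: $\frac{11}{4} \approx 2.75$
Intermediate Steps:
$w{\left(1 \frac{1}{-8} \right)} \left(-72 + x\right) = 1 \frac{1}{-8} \left(-72 + 50\right) = 1 \left(- \frac{1}{8}\right) \left(-22\right) = \left(- \frac{1}{8}\right) \left(-22\right) = \frac{11}{4}$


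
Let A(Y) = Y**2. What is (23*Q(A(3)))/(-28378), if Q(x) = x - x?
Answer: 0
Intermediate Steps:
Q(x) = 0
(23*Q(A(3)))/(-28378) = (23*0)/(-28378) = 0*(-1/28378) = 0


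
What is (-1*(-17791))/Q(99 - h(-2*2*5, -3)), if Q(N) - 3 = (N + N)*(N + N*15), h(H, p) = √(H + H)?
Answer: 17791*I/(12672*√10 + 312355*I) ≈ 0.056035 + 0.0071888*I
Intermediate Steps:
h(H, p) = √2*√H (h(H, p) = √(2*H) = √2*√H)
Q(N) = 3 + 32*N² (Q(N) = 3 + (N + N)*(N + N*15) = 3 + (2*N)*(N + 15*N) = 3 + (2*N)*(16*N) = 3 + 32*N²)
(-1*(-17791))/Q(99 - h(-2*2*5, -3)) = (-1*(-17791))/(3 + 32*(99 - √2*√(-2*2*5))²) = 17791/(3 + 32*(99 - √2*√(-4*5))²) = 17791/(3 + 32*(99 - √2*√(-20))²) = 17791/(3 + 32*(99 - √2*2*I*√5)²) = 17791/(3 + 32*(99 - 2*I*√10)²)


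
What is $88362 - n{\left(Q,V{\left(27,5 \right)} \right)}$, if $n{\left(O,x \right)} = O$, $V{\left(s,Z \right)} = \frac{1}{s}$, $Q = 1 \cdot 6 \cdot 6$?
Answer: $88326$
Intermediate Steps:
$Q = 36$ ($Q = 6 \cdot 6 = 36$)
$88362 - n{\left(Q,V{\left(27,5 \right)} \right)} = 88362 - 36 = 88326$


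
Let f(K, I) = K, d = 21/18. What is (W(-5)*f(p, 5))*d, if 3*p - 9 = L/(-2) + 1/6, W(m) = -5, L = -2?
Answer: -2135/108 ≈ -19.769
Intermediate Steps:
p = 61/18 (p = 3 + (-2/(-2) + 1/6)/3 = 3 + (-2*(-½) + 1*(⅙))/3 = 3 + (1 + ⅙)/3 = 3 + (⅓)*(7/6) = 3 + 7/18 = 61/18 ≈ 3.3889)
d = 7/6 (d = 21*(1/18) = 7/6 ≈ 1.1667)
(W(-5)*f(p, 5))*d = -5*61/18*(7/6) = -305/18*7/6 = -2135/108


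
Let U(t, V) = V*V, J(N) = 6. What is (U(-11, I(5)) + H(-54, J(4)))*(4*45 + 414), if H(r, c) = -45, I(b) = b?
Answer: -11880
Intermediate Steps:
U(t, V) = V²
(U(-11, I(5)) + H(-54, J(4)))*(4*45 + 414) = (5² - 45)*(4*45 + 414) = (25 - 45)*(180 + 414) = -20*594 = -11880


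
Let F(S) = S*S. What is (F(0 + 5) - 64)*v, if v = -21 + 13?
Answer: 312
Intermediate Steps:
v = -8
F(S) = S²
(F(0 + 5) - 64)*v = ((0 + 5)² - 64)*(-8) = (5² - 64)*(-8) = (25 - 64)*(-8) = -39*(-8) = 312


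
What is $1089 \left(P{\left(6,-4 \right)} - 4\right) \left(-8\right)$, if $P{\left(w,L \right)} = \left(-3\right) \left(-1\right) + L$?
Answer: $43560$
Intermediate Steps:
$P{\left(w,L \right)} = 3 + L$
$1089 \left(P{\left(6,-4 \right)} - 4\right) \left(-8\right) = 1089 \left(\left(3 - 4\right) - 4\right) \left(-8\right) = 1089 \left(-1 - 4\right) \left(-8\right) = 1089 \left(\left(-5\right) \left(-8\right)\right) = 1089 \cdot 40 = 43560$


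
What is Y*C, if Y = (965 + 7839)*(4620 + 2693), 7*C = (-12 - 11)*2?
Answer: -2961647992/7 ≈ -4.2309e+8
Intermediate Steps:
C = -46/7 (C = ((-12 - 11)*2)/7 = (-23*2)/7 = (1/7)*(-46) = -46/7 ≈ -6.5714)
Y = 64383652 (Y = 8804*7313 = 64383652)
Y*C = 64383652*(-46/7) = -2961647992/7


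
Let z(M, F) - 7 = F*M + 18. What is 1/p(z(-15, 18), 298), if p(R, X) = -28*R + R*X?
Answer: -1/66150 ≈ -1.5117e-5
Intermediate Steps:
z(M, F) = 25 + F*M (z(M, F) = 7 + (F*M + 18) = 7 + (18 + F*M) = 25 + F*M)
1/p(z(-15, 18), 298) = 1/((25 + 18*(-15))*(-28 + 298)) = 1/((25 - 270)*270) = 1/(-245*270) = 1/(-66150) = -1/66150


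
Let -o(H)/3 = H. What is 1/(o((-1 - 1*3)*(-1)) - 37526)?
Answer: -1/37538 ≈ -2.6640e-5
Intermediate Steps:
o(H) = -3*H
1/(o((-1 - 1*3)*(-1)) - 37526) = 1/(-3*(-1 - 1*3)*(-1) - 37526) = 1/(-3*(-1 - 3)*(-1) - 37526) = 1/(-(-12)*(-1) - 37526) = 1/(-3*4 - 37526) = 1/(-12 - 37526) = 1/(-37538) = -1/37538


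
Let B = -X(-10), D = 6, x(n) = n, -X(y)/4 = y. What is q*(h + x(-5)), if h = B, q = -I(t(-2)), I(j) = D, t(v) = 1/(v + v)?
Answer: 270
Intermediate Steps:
X(y) = -4*y
t(v) = 1/(2*v)
I(j) = 6
q = -6 (q = -1*6 = -6)
B = -40 (B = -(-4)*(-10) = -1*40 = -40)
h = -40
q*(h + x(-5)) = -6*(-40 - 5) = -6*(-45) = 270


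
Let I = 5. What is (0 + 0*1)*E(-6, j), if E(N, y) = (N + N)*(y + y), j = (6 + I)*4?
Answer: 0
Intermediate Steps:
j = 44 (j = (6 + 5)*4 = 11*4 = 44)
E(N, y) = 4*N*y (E(N, y) = (2*N)*(2*y) = 4*N*y)
(0 + 0*1)*E(-6, j) = (0 + 0*1)*(4*(-6)*44) = (0 + 0)*(-1056) = 0*(-1056) = 0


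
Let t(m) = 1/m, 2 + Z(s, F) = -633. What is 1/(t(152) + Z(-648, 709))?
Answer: -152/96519 ≈ -0.0015748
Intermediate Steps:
Z(s, F) = -635 (Z(s, F) = -2 - 633 = -635)
1/(t(152) + Z(-648, 709)) = 1/(1/152 - 635) = 1/(-96519/152) = -152/96519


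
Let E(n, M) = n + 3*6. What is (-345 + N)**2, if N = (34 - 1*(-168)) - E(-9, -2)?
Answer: 23104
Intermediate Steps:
E(n, M) = 18 + n (E(n, M) = n + 18 = 18 + n)
N = 193 (N = (34 - 1*(-168)) - (18 - 9) = (34 + 168) - 1*9 = 202 - 9 = 193)
(-345 + N)**2 = (-345 + 193)**2 = (-152)**2 = 23104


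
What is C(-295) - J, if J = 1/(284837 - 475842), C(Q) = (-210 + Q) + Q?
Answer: -152803999/191005 ≈ -800.00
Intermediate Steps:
C(Q) = -210 + 2*Q
J = -1/191005 (J = 1/(-191005) = -1/191005 ≈ -5.2355e-6)
C(-295) - J = (-210 + 2*(-295)) - 1*(-1/191005) = (-210 - 590) + 1/191005 = -800 + 1/191005 = -152803999/191005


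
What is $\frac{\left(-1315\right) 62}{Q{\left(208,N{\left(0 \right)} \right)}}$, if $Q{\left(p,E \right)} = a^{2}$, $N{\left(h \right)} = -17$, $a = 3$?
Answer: $- \frac{81530}{9} \approx -9058.9$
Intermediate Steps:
$Q{\left(p,E \right)} = 9$ ($Q{\left(p,E \right)} = 3^{2} = 9$)
$\frac{\left(-1315\right) 62}{Q{\left(208,N{\left(0 \right)} \right)}} = \frac{\left(-1315\right) 62}{9} = \left(-81530\right) \frac{1}{9} = - \frac{81530}{9}$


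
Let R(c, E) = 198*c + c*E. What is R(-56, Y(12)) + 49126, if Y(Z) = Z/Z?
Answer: 37982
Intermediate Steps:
Y(Z) = 1
R(c, E) = 198*c + E*c
R(-56, Y(12)) + 49126 = -56*(198 + 1) + 49126 = -56*199 + 49126 = -11144 + 49126 = 37982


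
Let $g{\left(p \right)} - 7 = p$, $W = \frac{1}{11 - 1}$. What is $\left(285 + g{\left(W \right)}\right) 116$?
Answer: $\frac{169418}{5} \approx 33884.0$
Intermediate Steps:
$W = \frac{1}{10} \approx 0.1$
$g{\left(p \right)} = 7 + p$
$\left(285 + g{\left(W \right)}\right) 116 = \left(285 + \left(7 + \frac{1}{10}\right)\right) 116 = \left(285 + \frac{71}{10}\right) 116 = \frac{2921}{10} \cdot 116 = \frac{169418}{5}$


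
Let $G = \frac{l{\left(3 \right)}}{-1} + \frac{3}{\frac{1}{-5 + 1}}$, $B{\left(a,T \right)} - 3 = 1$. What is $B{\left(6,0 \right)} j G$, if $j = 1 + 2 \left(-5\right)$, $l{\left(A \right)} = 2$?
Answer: $504$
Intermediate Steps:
$B{\left(a,T \right)} = 4$ ($B{\left(a,T \right)} = 3 + 1 = 4$)
$j = -9$ ($j = 1 - 10 = -9$)
$G = -14$ ($G = \frac{2}{-1} + \frac{3}{\frac{1}{-5 + 1}} = 2 \left(-1\right) + \frac{3}{\frac{1}{-4}} = -2 + \frac{3}{- \frac{1}{4}} = -2 + 3 \left(-4\right) = -2 - 12 = -14$)
$B{\left(6,0 \right)} j G = 4 \left(-9\right) \left(-14\right) = \left(-36\right) \left(-14\right) = 504$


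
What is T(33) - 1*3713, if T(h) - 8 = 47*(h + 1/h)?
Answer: -71035/33 ≈ -2152.6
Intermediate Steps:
T(h) = 8 + 47*h + 47/h (T(h) = 8 + 47*(h + 1/h) = 8 + (47*h + 47/h) = 8 + 47*h + 47/h)
T(33) - 1*3713 = (8 + 47*33 + 47/33) - 1*3713 = (8 + 1551 + 47*(1/33)) - 3713 = (8 + 1551 + 47/33) - 3713 = 51494/33 - 3713 = -71035/33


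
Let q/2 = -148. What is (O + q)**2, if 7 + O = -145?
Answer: 200704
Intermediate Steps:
O = -152 (O = -7 - 145 = -152)
q = -296 (q = 2*(-148) = -296)
(O + q)**2 = (-152 - 296)**2 = (-448)**2 = 200704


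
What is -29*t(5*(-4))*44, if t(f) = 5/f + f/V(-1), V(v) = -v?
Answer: 25839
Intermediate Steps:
t(f) = f + 5/f (t(f) = 5/f + f/((-1*(-1))) = 5/f + f/1 = 5/f + f*1 = 5/f + f = f + 5/f)
-29*t(5*(-4))*44 = -29*(5*(-4) + 5/((5*(-4))))*44 = -29*(-20 + 5/(-20))*44 = -29*(-20 + 5*(-1/20))*44 = -29*(-20 - ¼)*44 = -29*(-81/4)*44 = (2349/4)*44 = 25839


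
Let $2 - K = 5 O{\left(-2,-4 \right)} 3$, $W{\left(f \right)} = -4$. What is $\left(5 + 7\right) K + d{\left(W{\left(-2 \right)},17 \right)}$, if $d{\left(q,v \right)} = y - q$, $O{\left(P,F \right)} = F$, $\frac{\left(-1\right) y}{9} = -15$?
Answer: $883$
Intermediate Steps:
$y = 135$ ($y = \left(-9\right) \left(-15\right) = 135$)
$d{\left(q,v \right)} = 135 - q$
$K = 62$ ($K = 2 - 5 \left(-4\right) 3 = 2 - \left(-20\right) 3 = 2 - -60 = 2 + 60 = 62$)
$\left(5 + 7\right) K + d{\left(W{\left(-2 \right)},17 \right)} = \left(5 + 7\right) 62 + \left(135 - -4\right) = 12 \cdot 62 + \left(135 + 4\right) = 744 + 139 = 883$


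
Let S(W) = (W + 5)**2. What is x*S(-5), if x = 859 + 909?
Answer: 0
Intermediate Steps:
x = 1768
S(W) = (5 + W)**2
x*S(-5) = 1768*(5 - 5)**2 = 1768*0**2 = 1768*0 = 0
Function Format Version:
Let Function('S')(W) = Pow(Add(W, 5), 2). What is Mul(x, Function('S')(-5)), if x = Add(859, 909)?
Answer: 0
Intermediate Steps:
x = 1768
Function('S')(W) = Pow(Add(5, W), 2)
Mul(x, Function('S')(-5)) = Mul(1768, Pow(Add(5, -5), 2)) = Mul(1768, Pow(0, 2)) = Mul(1768, 0) = 0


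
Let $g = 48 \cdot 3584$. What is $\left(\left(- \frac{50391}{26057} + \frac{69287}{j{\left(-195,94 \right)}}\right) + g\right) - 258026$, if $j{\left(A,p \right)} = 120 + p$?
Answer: $- \frac{477724943127}{5576198} \approx -85672.0$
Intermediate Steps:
$g = 172032$
$\left(\left(- \frac{50391}{26057} + \frac{69287}{j{\left(-195,94 \right)}}\right) + g\right) - 258026 = \left(\left(- \frac{50391}{26057} + \frac{69287}{120 + 94}\right) + 172032\right) - 258026 = \left(\left(\left(-50391\right) \frac{1}{26057} + \frac{69287}{214}\right) + 172032\right) - 258026 = \left(\left(- \frac{50391}{26057} + 69287 \cdot \frac{1}{214}\right) + 172032\right) - 258026 = \left(\left(- \frac{50391}{26057} + \frac{69287}{214}\right) + 172032\right) - 258026 = \left(\frac{1794627685}{5576198} + 172032\right) - 258026 = \frac{961079122021}{5576198} - 258026 = - \frac{477724943127}{5576198}$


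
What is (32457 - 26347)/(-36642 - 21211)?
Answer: -6110/57853 ≈ -0.10561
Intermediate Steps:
(32457 - 26347)/(-36642 - 21211) = 6110/(-57853) = 6110*(-1/57853) = -6110/57853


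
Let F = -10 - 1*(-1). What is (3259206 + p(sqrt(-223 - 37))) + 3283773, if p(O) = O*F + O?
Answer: 6542979 - 16*I*sqrt(65) ≈ 6.543e+6 - 129.0*I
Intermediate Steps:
F = -9 (F = -10 + 1 = -9)
p(O) = -8*O (p(O) = O*(-9) + O = -9*O + O = -8*O)
(3259206 + p(sqrt(-223 - 37))) + 3283773 = (3259206 - 8*sqrt(-223 - 37)) + 3283773 = (3259206 - 16*I*sqrt(65)) + 3283773 = 6542979 - 16*I*sqrt(65)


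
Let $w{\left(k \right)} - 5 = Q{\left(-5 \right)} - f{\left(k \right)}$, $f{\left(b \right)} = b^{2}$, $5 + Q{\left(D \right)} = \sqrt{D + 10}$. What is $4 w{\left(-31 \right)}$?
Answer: $-3844 + 4 \sqrt{5} \approx -3835.1$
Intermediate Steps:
$Q{\left(D \right)} = -5 + \sqrt{10 + D}$ ($Q{\left(D \right)} = -5 + \sqrt{D + 10} = -5 + \sqrt{10 + D}$)
$w{\left(k \right)} = \sqrt{5} - k^{2}$ ($w{\left(k \right)} = 5 - \left(5 + k^{2} - \sqrt{10 - 5}\right) = 5 - \left(5 + k^{2} - \sqrt{5}\right) = \sqrt{5} - k^{2}$)
$4 w{\left(-31 \right)} = 4 \left(\sqrt{5} - \left(-31\right)^{2}\right) = 4 \left(\sqrt{5} - 961\right) = 4 \left(-961 + \sqrt{5}\right) = -3844 + 4 \sqrt{5}$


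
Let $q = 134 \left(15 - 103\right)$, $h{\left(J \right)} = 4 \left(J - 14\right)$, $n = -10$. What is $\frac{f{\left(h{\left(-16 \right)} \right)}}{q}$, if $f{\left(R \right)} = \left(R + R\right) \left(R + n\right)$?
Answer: $- \frac{1950}{737} \approx -2.6459$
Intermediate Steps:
$h{\left(J \right)} = -56 + 4 J$ ($h{\left(J \right)} = 4 \left(-14 + J\right) = -56 + 4 J$)
$f{\left(R \right)} = 2 R \left(-10 + R\right)$ ($f{\left(R \right)} = \left(R + R\right) \left(R - 10\right) = 2 R \left(-10 + R\right)$)
$q = -11792$ ($q = 134 \left(-88\right) = -11792$)
$\frac{f{\left(h{\left(-16 \right)} \right)}}{q} = \frac{2 \left(-56 + 4 \left(-16\right)\right) \left(-10 + \left(-56 + 4 \left(-16\right)\right)\right)}{-11792} = 2 \left(-56 - 64\right) \left(-10 - 120\right) \left(- \frac{1}{11792}\right) = 2 \left(-120\right) \left(-10 - 120\right) \left(- \frac{1}{11792}\right) = 2 \left(-120\right) \left(-130\right) \left(- \frac{1}{11792}\right) = 31200 \left(- \frac{1}{11792}\right) = - \frac{1950}{737}$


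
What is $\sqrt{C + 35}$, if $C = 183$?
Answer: $\sqrt{218} \approx 14.765$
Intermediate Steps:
$\sqrt{C + 35} = \sqrt{183 + 35} = \sqrt{218}$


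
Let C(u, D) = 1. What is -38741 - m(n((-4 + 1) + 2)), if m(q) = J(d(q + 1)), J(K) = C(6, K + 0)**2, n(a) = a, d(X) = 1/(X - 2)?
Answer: -38742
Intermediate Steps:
d(X) = 1/(-2 + X)
J(K) = 1 (J(K) = 1**2 = 1)
m(q) = 1
-38741 - m(n((-4 + 1) + 2)) = -38741 - 1*1 = -38741 - 1 = -38742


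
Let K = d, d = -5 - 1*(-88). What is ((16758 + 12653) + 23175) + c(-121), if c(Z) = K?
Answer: 52669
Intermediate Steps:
d = 83 (d = -5 + 88 = 83)
K = 83
c(Z) = 83
((16758 + 12653) + 23175) + c(-121) = ((16758 + 12653) + 23175) + 83 = (29411 + 23175) + 83 = 52586 + 83 = 52669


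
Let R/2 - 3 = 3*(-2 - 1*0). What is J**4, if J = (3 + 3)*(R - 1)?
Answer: 3111696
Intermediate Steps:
R = -6 (R = 6 + 2*(3*(-2 - 1*0)) = 6 + 2*(3*(-2 + 0)) = 6 + 2*(3*(-2)) = 6 + 2*(-6) = 6 - 12 = -6)
J = -42 (J = (3 + 3)*(-6 - 1) = 6*(-7) = -42)
J**4 = (-42)**4 = 3111696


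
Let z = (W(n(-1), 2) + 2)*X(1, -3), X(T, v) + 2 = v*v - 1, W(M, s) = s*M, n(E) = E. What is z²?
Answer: 0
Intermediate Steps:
W(M, s) = M*s
X(T, v) = -3 + v² (X(T, v) = -2 + (v*v - 1) = -2 + (v² - 1) = -2 + (-1 + v²) = -3 + v²)
z = 0 (z = (-1*2 + 2)*(-3 + (-3)²) = (-2 + 2)*(-3 + 9) = 0*6 = 0)
z² = 0² = 0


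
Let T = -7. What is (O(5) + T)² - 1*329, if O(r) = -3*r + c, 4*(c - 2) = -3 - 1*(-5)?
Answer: 205/4 ≈ 51.250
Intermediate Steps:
c = 5/2 (c = 2 + (-3 - 1*(-5))/4 = 2 + (-3 + 5)/4 = 2 + (¼)*2 = 2 + ½ = 5/2 ≈ 2.5000)
O(r) = 5/2 - 3*r (O(r) = -3*r + 5/2 = 5/2 - 3*r)
(O(5) + T)² - 1*329 = ((5/2 - 3*5) - 7)² - 1*329 = ((5/2 - 15) - 7)² - 329 = (-25/2 - 7)² - 329 = (-39/2)² - 329 = 1521/4 - 329 = 205/4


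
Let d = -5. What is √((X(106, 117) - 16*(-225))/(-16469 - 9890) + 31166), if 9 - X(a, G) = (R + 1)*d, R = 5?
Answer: √21653943672845/26359 ≈ 176.54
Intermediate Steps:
X(a, G) = 39 (X(a, G) = 9 - (5 + 1)*(-5) = 9 - 6*(-5) = 9 - 1*(-30) = 9 + 30 = 39)
√((X(106, 117) - 16*(-225))/(-16469 - 9890) + 31166) = √((39 - 16*(-225))/(-16469 - 9890) + 31166) = √((39 + 3600)/(-26359) + 31166) = √(3639*(-1/26359) + 31166) = √(-3639/26359 + 31166) = √(821500955/26359) = √21653943672845/26359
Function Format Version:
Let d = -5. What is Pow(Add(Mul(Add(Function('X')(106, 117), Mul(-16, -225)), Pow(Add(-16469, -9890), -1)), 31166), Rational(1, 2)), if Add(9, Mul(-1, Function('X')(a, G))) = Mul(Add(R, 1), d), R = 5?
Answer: Mul(Rational(1, 26359), Pow(21653943672845, Rational(1, 2))) ≈ 176.54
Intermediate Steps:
Function('X')(a, G) = 39 (Function('X')(a, G) = Add(9, Mul(-1, Mul(Add(5, 1), -5))) = Add(9, Mul(-1, Mul(6, -5))) = Add(9, Mul(-1, -30)) = Add(9, 30) = 39)
Pow(Add(Mul(Add(Function('X')(106, 117), Mul(-16, -225)), Pow(Add(-16469, -9890), -1)), 31166), Rational(1, 2)) = Pow(Add(Mul(Add(39, Mul(-16, -225)), Pow(Add(-16469, -9890), -1)), 31166), Rational(1, 2)) = Pow(Add(Mul(Add(39, 3600), Pow(-26359, -1)), 31166), Rational(1, 2)) = Pow(Add(Mul(3639, Rational(-1, 26359)), 31166), Rational(1, 2)) = Pow(Add(Rational(-3639, 26359), 31166), Rational(1, 2)) = Pow(Rational(821500955, 26359), Rational(1, 2)) = Mul(Rational(1, 26359), Pow(21653943672845, Rational(1, 2)))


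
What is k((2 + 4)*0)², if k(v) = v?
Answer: 0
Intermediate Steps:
k((2 + 4)*0)² = ((2 + 4)*0)² = (6*0)² = 0² = 0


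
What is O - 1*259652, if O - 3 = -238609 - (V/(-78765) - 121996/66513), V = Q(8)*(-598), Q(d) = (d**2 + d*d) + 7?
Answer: -174021188364824/349259763 ≈ -4.9826e+5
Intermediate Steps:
Q(d) = 7 + 2*d**2 (Q(d) = (d**2 + d**2) + 7 = 2*d**2 + 7 = 7 + 2*d**2)
V = -80730 (V = (7 + 2*8**2)*(-598) = (7 + 2*64)*(-598) = (7 + 128)*(-598) = 135*(-598) = -80730)
O = -83335192382348/349259763 (O = 3 + (-238609 - (-80730/(-78765) - 121996/66513)) = 3 + (-238609 - (-80730*(-1/78765) - 121996*1/66513)) = 3 + (-238609 - (5382/5251 - 121996/66513)) = 3 + (-238609 - 1*(-282628030/349259763)) = 3 + (-238609 + 282628030/349259763) = 3 - 83336240161637/349259763 = -83335192382348/349259763 ≈ -2.3861e+5)
O - 1*259652 = -83335192382348/349259763 - 1*259652 = -83335192382348/349259763 - 259652 = -174021188364824/349259763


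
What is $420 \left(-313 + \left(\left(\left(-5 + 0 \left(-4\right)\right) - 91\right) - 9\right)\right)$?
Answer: $-175560$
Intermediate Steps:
$420 \left(-313 + \left(\left(\left(-5 + 0 \left(-4\right)\right) - 91\right) - 9\right)\right) = 420 \left(-313 + \left(\left(\left(-5 + 0\right) - 91\right) - 9\right)\right) = 420 \left(-313 - 105\right) = 420 \left(-418\right) = -175560$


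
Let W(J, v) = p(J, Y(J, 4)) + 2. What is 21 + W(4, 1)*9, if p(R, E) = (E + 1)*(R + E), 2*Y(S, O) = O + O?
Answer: 399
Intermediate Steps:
Y(S, O) = O (Y(S, O) = (O + O)/2 = (2*O)/2 = O)
p(R, E) = (1 + E)*(E + R)
W(J, v) = 22 + 5*J (W(J, v) = (4 + J + 4² + 4*J) + 2 = (4 + J + 16 + 4*J) + 2 = (20 + 5*J) + 2 = 22 + 5*J)
21 + W(4, 1)*9 = 21 + (22 + 5*4)*9 = 21 + (22 + 20)*9 = 21 + 42*9 = 21 + 378 = 399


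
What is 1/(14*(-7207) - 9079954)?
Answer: -1/9180852 ≈ -1.0892e-7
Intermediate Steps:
1/(14*(-7207) - 9079954) = 1/(-100898 - 9079954) = 1/(-9180852) = -1/9180852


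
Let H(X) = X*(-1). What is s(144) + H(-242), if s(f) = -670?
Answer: -428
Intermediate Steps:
H(X) = -X
s(144) + H(-242) = -670 - 1*(-242) = -670 + 242 = -428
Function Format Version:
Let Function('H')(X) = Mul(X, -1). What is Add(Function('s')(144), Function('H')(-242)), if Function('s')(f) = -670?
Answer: -428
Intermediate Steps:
Function('H')(X) = Mul(-1, X)
Add(Function('s')(144), Function('H')(-242)) = Add(-670, Mul(-1, -242)) = Add(-670, 242) = -428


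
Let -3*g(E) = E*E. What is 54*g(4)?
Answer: -288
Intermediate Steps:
g(E) = -E²/3 (g(E) = -E*E/3 = -E²/3)
54*g(4) = 54*(-⅓*4²) = 54*(-⅓*16) = 54*(-16/3) = -288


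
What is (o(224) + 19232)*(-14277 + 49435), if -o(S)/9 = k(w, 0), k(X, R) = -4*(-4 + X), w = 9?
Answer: 682487096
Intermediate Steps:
k(X, R) = 16 - 4*X
o(S) = 180 (o(S) = -9*(16 - 4*9) = -9*(16 - 36) = -9*(-20) = 180)
(o(224) + 19232)*(-14277 + 49435) = (180 + 19232)*(-14277 + 49435) = 19412*35158 = 682487096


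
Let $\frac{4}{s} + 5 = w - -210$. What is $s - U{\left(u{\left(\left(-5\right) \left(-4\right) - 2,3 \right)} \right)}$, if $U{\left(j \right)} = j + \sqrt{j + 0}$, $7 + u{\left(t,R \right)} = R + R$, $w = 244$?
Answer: $\frac{453}{449} - i \approx 1.0089 - 1.0 i$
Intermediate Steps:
$u{\left(t,R \right)} = -7 + 2 R$ ($u{\left(t,R \right)} = -7 + \left(R + R\right) = -7 + 2 R$)
$s = \frac{4}{449}$ ($s = \frac{4}{-5 + \left(244 - -210\right)} = \frac{4}{-5 + \left(244 + 210\right)} = \frac{4}{-5 + 454} = \frac{4}{449} \approx 0.0089087$)
$U{\left(j \right)} = j + \sqrt{j}$
$s - U{\left(u{\left(\left(-5\right) \left(-4\right) - 2,3 \right)} \right)} = \frac{4}{449} - \left(\left(-7 + 2 \cdot 3\right) + \sqrt{-7 + 2 \cdot 3}\right) = \frac{4}{449} - \left(\left(-7 + 6\right) + \sqrt{-7 + 6}\right) = \frac{4}{449} - \left(-1 + \sqrt{-1}\right) = \frac{4}{449} - \left(-1 + i\right) = \frac{4}{449} + \left(1 - i\right) = \frac{453}{449} - i$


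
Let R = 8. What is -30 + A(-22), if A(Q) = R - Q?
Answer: 0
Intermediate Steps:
A(Q) = 8 - Q
-30 + A(-22) = -30 + (8 - 1*(-22)) = -30 + (8 + 22) = -30 + 30 = 0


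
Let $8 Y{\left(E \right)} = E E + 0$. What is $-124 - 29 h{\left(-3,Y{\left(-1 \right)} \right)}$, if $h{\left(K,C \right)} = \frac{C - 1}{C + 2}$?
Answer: $- \frac{1905}{17} \approx -112.06$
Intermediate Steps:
$Y{\left(E \right)} = \frac{E^{2}}{8}$ ($Y{\left(E \right)} = \frac{E E + 0}{8} = \frac{E^{2} + 0}{8} = \frac{E^{2}}{8}$)
$h{\left(K,C \right)} = \frac{-1 + C}{2 + C}$
$-124 - 29 h{\left(-3,Y{\left(-1 \right)} \right)} = -124 - 29 \frac{-1 + \frac{\left(-1\right)^{2}}{8}}{2 + \frac{\left(-1\right)^{2}}{8}} = -124 - 29 \frac{-1 + \frac{1}{8} \cdot 1}{2 + \frac{1}{8} \cdot 1} = -124 - 29 \frac{-1 + \frac{1}{8}}{2 + \frac{1}{8}} = -124 - 29 \frac{1}{\frac{17}{8}} \left(- \frac{7}{8}\right) = -124 - 29 \cdot \frac{8}{17} \left(- \frac{7}{8}\right) = -124 - - \frac{203}{17} = -124 + \frac{203}{17} = - \frac{1905}{17}$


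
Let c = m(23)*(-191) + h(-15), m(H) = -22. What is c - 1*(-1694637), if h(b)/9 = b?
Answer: 1698704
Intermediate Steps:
h(b) = 9*b
c = 4067 (c = -22*(-191) + 9*(-15) = 4202 - 135 = 4067)
c - 1*(-1694637) = 4067 - 1*(-1694637) = 4067 + 1694637 = 1698704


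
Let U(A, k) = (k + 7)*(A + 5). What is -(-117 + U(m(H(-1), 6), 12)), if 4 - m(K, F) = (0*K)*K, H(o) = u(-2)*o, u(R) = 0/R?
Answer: -54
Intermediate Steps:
u(R) = 0
H(o) = 0 (H(o) = 0*o = 0)
m(K, F) = 4 (m(K, F) = 4 - 0*K*K = 4 - 0*K = 4 - 1*0 = 4 + 0 = 4)
U(A, k) = (5 + A)*(7 + k) (U(A, k) = (7 + k)*(5 + A) = (5 + A)*(7 + k))
-(-117 + U(m(H(-1), 6), 12)) = -(-117 + (35 + 5*12 + 7*4 + 4*12)) = -(-117 + (35 + 60 + 28 + 48)) = -(-117 + 171) = -1*54 = -54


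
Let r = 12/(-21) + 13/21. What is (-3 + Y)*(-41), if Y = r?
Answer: 2542/21 ≈ 121.05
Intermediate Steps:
r = 1/21 (r = 12*(-1/21) + 13*(1/21) = -4/7 + 13/21 = 1/21 ≈ 0.047619)
Y = 1/21 ≈ 0.047619
(-3 + Y)*(-41) = (-3 + 1/21)*(-41) = -62/21*(-41) = 2542/21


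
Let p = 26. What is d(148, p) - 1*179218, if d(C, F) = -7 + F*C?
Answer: -175377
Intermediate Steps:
d(C, F) = -7 + C*F
d(148, p) - 1*179218 = (-7 + 148*26) - 1*179218 = (-7 + 3848) - 179218 = 3841 - 179218 = -175377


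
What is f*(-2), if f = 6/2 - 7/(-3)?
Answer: -32/3 ≈ -10.667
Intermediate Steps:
f = 16/3 (f = 6*(1/2) - 7*(-1/3) = 3 + 7/3 = 16/3 ≈ 5.3333)
f*(-2) = (16/3)*(-2) = -32/3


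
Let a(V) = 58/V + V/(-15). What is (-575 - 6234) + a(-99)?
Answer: -3367478/495 ≈ -6803.0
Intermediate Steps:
a(V) = 58/V - V/15 (a(V) = 58/V + V*(-1/15) = 58/V - V/15)
(-575 - 6234) + a(-99) = (-575 - 6234) + (58/(-99) - 1/15*(-99)) = -6809 + (58*(-1/99) + 33/5) = -6809 + (-58/99 + 33/5) = -6809 + 2977/495 = -3367478/495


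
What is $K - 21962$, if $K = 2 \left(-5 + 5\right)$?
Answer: $-21962$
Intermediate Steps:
$K = 0$ ($K = 2 \cdot 0 = 0$)
$K - 21962 = 0 - 21962 = -21962$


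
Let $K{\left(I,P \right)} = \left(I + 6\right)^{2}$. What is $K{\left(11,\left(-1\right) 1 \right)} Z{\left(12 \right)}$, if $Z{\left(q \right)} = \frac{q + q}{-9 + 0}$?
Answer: $- \frac{2312}{3} \approx -770.67$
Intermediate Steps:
$K{\left(I,P \right)} = \left(6 + I\right)^{2}$
$Z{\left(q \right)} = - \frac{2 q}{9}$ ($Z{\left(q \right)} = \frac{2 q}{-9} = 2 q \left(- \frac{1}{9}\right) = - \frac{2 q}{9}$)
$K{\left(11,\left(-1\right) 1 \right)} Z{\left(12 \right)} = \left(6 + 11\right)^{2} \left(\left(- \frac{2}{9}\right) 12\right) = 17^{2} \left(- \frac{8}{3}\right) = 289 \left(- \frac{8}{3}\right) = - \frac{2312}{3}$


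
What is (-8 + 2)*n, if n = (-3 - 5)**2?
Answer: -384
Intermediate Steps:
n = 64 (n = (-8)**2 = 64)
(-8 + 2)*n = (-8 + 2)*64 = -6*64 = -384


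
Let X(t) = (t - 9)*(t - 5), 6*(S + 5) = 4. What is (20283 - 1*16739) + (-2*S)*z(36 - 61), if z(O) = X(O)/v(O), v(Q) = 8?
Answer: 4649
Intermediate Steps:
S = -13/3 (S = -5 + (⅙)*4 = -5 + ⅔ = -13/3 ≈ -4.3333)
X(t) = (-9 + t)*(-5 + t)
z(O) = 45/8 - 7*O/4 + O²/8 (z(O) = (45 + O² - 14*O)/8 = (45 + O² - 14*O)*(⅛) = 45/8 - 7*O/4 + O²/8)
(20283 - 1*16739) + (-2*S)*z(36 - 61) = (20283 - 1*16739) + (-2*(-13/3))*(45/8 - 7*(36 - 61)/4 + (36 - 61)²/8) = (20283 - 16739) + 26*(45/8 - 7/4*(-25) + (⅛)*(-25)²)/3 = 3544 + 26*(45/8 + 175/4 + (⅛)*625)/3 = 3544 + 26*(45/8 + 175/4 + 625/8)/3 = 3544 + (26/3)*(255/2) = 3544 + 1105 = 4649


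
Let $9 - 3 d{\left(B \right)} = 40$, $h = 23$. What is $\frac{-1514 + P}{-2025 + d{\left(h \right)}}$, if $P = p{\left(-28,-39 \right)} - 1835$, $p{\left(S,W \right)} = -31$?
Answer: $\frac{5070}{3053} \approx 1.6607$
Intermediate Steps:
$d{\left(B \right)} = - \frac{31}{3}$ ($d{\left(B \right)} = 3 - \frac{40}{3} = - \frac{31}{3}$)
$P = -1866$ ($P = -31 - 1835 = -1866$)
$\frac{-1514 + P}{-2025 + d{\left(h \right)}} = \frac{-1514 - 1866}{-2025 - \frac{31}{3}} = - \frac{3380}{- \frac{6106}{3}} = \left(-3380\right) \left(- \frac{3}{6106}\right) = \frac{5070}{3053}$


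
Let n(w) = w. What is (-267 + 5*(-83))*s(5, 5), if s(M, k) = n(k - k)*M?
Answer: 0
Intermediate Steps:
s(M, k) = 0 (s(M, k) = (k - k)*M = 0*M = 0)
(-267 + 5*(-83))*s(5, 5) = (-267 + 5*(-83))*0 = (-267 - 415)*0 = -682*0 = 0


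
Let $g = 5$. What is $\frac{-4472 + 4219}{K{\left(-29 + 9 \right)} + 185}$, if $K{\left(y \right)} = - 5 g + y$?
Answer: $- \frac{253}{140} \approx -1.8071$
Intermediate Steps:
$K{\left(y \right)} = -25 + y$ ($K{\left(y \right)} = \left(-5\right) 5 + y = -25 + y$)
$\frac{-4472 + 4219}{K{\left(-29 + 9 \right)} + 185} = \frac{-4472 + 4219}{\left(-25 + \left(-29 + 9\right)\right) + 185} = - \frac{253}{\left(-25 - 20\right) + 185} = - \frac{253}{-45 + 185} = - \frac{253}{140}$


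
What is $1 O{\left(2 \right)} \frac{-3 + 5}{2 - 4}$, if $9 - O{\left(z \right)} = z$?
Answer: $-7$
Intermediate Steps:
$O{\left(z \right)} = 9 - z$
$1 O{\left(2 \right)} \frac{-3 + 5}{2 - 4} = 1 \left(9 - 2\right) \frac{-3 + 5}{2 - 4} = 1 \left(9 - 2\right) \frac{2}{-2} = 1 \cdot 7 \cdot 2 \left(- \frac{1}{2}\right) = 7 \left(-1\right) = -7$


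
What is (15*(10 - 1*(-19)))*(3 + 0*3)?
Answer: 1305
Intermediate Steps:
(15*(10 - 1*(-19)))*(3 + 0*3) = (15*(10 + 19))*(3 + 0) = (15*29)*3 = 435*3 = 1305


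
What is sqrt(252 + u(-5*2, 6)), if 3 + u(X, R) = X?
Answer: sqrt(239) ≈ 15.460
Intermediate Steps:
u(X, R) = -3 + X
sqrt(252 + u(-5*2, 6)) = sqrt(252 + (-3 - 5*2)) = sqrt(252 + (-3 - 10)) = sqrt(252 - 13) = sqrt(239)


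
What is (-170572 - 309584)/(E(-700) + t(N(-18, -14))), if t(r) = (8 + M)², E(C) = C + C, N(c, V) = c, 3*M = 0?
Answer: 120039/334 ≈ 359.40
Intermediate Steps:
M = 0 (M = (⅓)*0 = 0)
E(C) = 2*C
t(r) = 64 (t(r) = (8 + 0)² = 8² = 64)
(-170572 - 309584)/(E(-700) + t(N(-18, -14))) = (-170572 - 309584)/(2*(-700) + 64) = -480156/(-1400 + 64) = -480156/(-1336) = -480156*(-1/1336) = 120039/334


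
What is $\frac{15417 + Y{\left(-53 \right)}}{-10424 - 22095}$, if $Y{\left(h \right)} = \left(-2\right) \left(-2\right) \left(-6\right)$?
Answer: $- \frac{15393}{32519} \approx -0.47335$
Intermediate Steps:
$Y{\left(h \right)} = -24$ ($Y{\left(h \right)} = 4 \left(-6\right) = -24$)
$\frac{15417 + Y{\left(-53 \right)}}{-10424 - 22095} = \frac{15417 - 24}{-10424 - 22095} = \frac{15393}{-32519} = 15393 \left(- \frac{1}{32519}\right) = - \frac{15393}{32519}$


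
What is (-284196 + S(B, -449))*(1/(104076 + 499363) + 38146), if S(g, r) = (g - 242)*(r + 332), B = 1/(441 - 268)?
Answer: -1018988697738583785/104394947 ≈ -9.7609e+9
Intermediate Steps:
B = 1/173 ≈ 0.0057803
S(g, r) = (-242 + g)*(332 + r)
(-284196 + S(B, -449))*(1/(104076 + 499363) + 38146) = (-284196 + (-80344 - 242*(-449) + 332*(1/173) + (1/173)*(-449)))*(1/(104076 + 499363) + 38146) = (-284196 + (-80344 + 108658 + 332/173 - 449/173))*(1/603439 + 38146) = (-284196 + 4898205/173)*(1/603439 + 38146) = -44267703/173*23018784095/603439 = -1018988697738583785/104394947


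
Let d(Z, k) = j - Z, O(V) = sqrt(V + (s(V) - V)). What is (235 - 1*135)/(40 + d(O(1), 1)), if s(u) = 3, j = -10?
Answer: 1000/299 + 100*sqrt(3)/897 ≈ 3.5376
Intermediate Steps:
O(V) = sqrt(3) (O(V) = sqrt(V + (3 - V)) = sqrt(3))
d(Z, k) = -10 - Z
(235 - 1*135)/(40 + d(O(1), 1)) = (235 - 1*135)/(40 + (-10 - sqrt(3))) = (235 - 135)/(30 - sqrt(3)) = 100/(30 - sqrt(3))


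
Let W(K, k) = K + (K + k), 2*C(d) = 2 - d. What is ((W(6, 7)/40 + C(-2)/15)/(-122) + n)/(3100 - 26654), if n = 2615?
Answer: -38283527/344830560 ≈ -0.11102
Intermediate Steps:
C(d) = 1 - d/2 (C(d) = (2 - d)/2 = 1 - d/2)
W(K, k) = k + 2*K
((W(6, 7)/40 + C(-2)/15)/(-122) + n)/(3100 - 26654) = (((7 + 2*6)/40 + (1 - ½*(-2))/15)/(-122) + 2615)/(3100 - 26654) = (((7 + 12)*(1/40) + (1 + 1)*(1/15))*(-1/122) + 2615)/(-23554) = ((19*(1/40) + 2*(1/15))*(-1/122) + 2615)*(-1/23554) = ((19/40 + 2/15)*(-1/122) + 2615)*(-1/23554) = ((73/120)*(-1/122) + 2615)*(-1/23554) = (-73/14640 + 2615)*(-1/23554) = (38283527/14640)*(-1/23554) = -38283527/344830560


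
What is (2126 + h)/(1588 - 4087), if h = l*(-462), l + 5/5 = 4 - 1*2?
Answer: -1664/2499 ≈ -0.66587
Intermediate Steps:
l = 1 (l = -1 + (4 - 1*2) = -1 + (4 - 2) = -1 + 2 = 1)
h = -462 (h = 1*(-462) = -462)
(2126 + h)/(1588 - 4087) = (2126 - 462)/(1588 - 4087) = 1664/(-2499) = 1664*(-1/2499) = -1664/2499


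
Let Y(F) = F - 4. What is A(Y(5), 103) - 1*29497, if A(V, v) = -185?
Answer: -29682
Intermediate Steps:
Y(F) = -4 + F
A(Y(5), 103) - 1*29497 = -185 - 1*29497 = -185 - 29497 = -29682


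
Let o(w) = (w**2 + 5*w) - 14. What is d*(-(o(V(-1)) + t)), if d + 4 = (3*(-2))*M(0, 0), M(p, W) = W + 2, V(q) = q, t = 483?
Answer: 7440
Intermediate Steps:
o(w) = -14 + w**2 + 5*w
M(p, W) = 2 + W
d = -16 (d = -4 + (3*(-2))*(2 + 0) = -4 - 6*2 = -4 - 12 = -16)
d*(-(o(V(-1)) + t)) = -(-16)*((-14 + (-1)**2 + 5*(-1)) + 483) = -(-16)*((-14 + 1 - 5) + 483) = -(-16)*(-18 + 483) = -(-16)*465 = -16*(-465) = 7440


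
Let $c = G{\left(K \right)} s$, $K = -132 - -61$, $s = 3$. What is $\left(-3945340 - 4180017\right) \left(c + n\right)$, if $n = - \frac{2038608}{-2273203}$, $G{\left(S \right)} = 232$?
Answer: $- \frac{12872092210078872}{2273203} \approx -5.6625 \cdot 10^{9}$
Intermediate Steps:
$K = -71$ ($K = -132 + 61 = -71$)
$n = \frac{2038608}{2273203}$ ($n = \left(-2038608\right) \left(- \frac{1}{2273203}\right) = \frac{2038608}{2273203} \approx 0.8968$)
$c = 696$ ($c = 232 \cdot 3 = 696$)
$\left(-3945340 - 4180017\right) \left(c + n\right) = \left(-3945340 - 4180017\right) \left(696 + \frac{2038608}{2273203}\right) = \left(-8125357\right) \frac{1584187896}{2273203} = - \frac{12872092210078872}{2273203}$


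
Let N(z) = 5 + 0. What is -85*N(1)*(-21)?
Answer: 8925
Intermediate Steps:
N(z) = 5
-85*N(1)*(-21) = -85*5*(-21) = -425*(-21) = 8925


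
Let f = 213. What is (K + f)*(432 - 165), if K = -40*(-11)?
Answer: 174351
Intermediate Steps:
K = 440
(K + f)*(432 - 165) = (440 + 213)*(432 - 165) = 653*267 = 174351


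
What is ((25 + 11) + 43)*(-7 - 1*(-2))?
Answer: -395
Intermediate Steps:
((25 + 11) + 43)*(-7 - 1*(-2)) = (36 + 43)*(-7 + 2) = 79*(-5) = -395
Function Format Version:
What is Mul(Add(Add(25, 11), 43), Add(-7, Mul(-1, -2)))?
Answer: -395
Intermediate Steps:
Mul(Add(Add(25, 11), 43), Add(-7, Mul(-1, -2))) = Mul(Add(36, 43), Add(-7, 2)) = Mul(79, -5) = -395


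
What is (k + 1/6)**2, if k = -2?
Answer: 121/36 ≈ 3.3611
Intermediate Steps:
(k + 1/6)**2 = (-2 + 1/6)**2 = (-11/6)**2 = 121/36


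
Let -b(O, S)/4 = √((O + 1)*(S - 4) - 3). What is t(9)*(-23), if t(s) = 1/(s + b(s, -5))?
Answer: -69/523 - 92*I*√93/1569 ≈ -0.13193 - 0.56547*I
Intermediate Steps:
b(O, S) = -4*√(-3 + (1 + O)*(-4 + S)) (b(O, S) = -4*√((O + 1)*(S - 4) - 3) = -4*√((1 + O)*(-4 + S) - 3) = -4*√(-3 + (1 + O)*(-4 + S)))
t(s) = 1/(s - 4*√(-12 - 9*s)) (t(s) = 1/(s - 4*√(-7 - 5 - 4*s + s*(-5))) = 1/(s - 4*√(-7 - 5 - 4*s - 5*s)) = 1/(s - 4*√(-12 - 9*s)))
t(9)*(-23) = -23/(9 - 4*√3*√(-4 - 3*9)) = -23/(9 - 4*√3*√(-4 - 27)) = -23/(9 - 4*√3*√(-31)) = -23/(9 - 4*√3*I*√31) = -23/(9 - 4*I*√93)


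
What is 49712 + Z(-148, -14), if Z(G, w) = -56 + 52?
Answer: 49708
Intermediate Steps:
Z(G, w) = -4
49712 + Z(-148, -14) = 49712 - 4 = 49708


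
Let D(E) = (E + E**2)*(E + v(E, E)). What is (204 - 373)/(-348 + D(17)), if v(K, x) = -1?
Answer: -169/4548 ≈ -0.037159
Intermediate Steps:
D(E) = (-1 + E)*(E + E**2) (D(E) = (E + E**2)*(E - 1) = (E + E**2)*(-1 + E) = (-1 + E)*(E + E**2))
(204 - 373)/(-348 + D(17)) = (204 - 373)/(-348 + (17**3 - 1*17)) = -169/(-348 + (4913 - 17)) = -169/(-348 + 4896) = -169/4548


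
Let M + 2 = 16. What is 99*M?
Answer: 1386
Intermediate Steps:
M = 14 (M = -2 + 16 = 14)
99*M = 99*14 = 1386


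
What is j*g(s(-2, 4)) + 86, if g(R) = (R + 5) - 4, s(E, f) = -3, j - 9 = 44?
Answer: -20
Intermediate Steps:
j = 53 (j = 9 + 44 = 53)
g(R) = 1 + R (g(R) = (5 + R) - 4 = 1 + R)
j*g(s(-2, 4)) + 86 = 53*(1 - 3) + 86 = 53*(-2) + 86 = -106 + 86 = -20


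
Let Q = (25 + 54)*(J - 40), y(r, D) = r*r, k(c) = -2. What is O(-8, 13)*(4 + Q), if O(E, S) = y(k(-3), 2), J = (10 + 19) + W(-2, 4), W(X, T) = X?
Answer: -4092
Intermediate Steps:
y(r, D) = r**2
J = 27 (J = (10 + 19) - 2 = 29 - 2 = 27)
O(E, S) = 4 (O(E, S) = (-2)**2 = 4)
Q = -1027 (Q = (25 + 54)*(27 - 40) = 79*(-13) = -1027)
O(-8, 13)*(4 + Q) = 4*(4 - 1027) = 4*(-1023) = -4092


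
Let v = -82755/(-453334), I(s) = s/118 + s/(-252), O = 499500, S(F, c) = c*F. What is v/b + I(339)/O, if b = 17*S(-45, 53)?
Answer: -104291444549/72224049971682000 ≈ -1.4440e-6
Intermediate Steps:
S(F, c) = F*c
I(s) = 67*s/14868 (I(s) = s*(1/118) + s*(-1/252) = s/118 - s/252 = 67*s/14868)
b = -40545 (b = 17*(-45*53) = 17*(-2385) = -40545)
v = 82755/453334 (v = -82755*(-1/453334) = 82755/453334 ≈ 0.18255)
v/b + I(339)/O = (82755/453334)/(-40545) + ((67/14868)*339)/499500 = (82755/453334)*(-1/40545) + (7571/4956)*(1/499500) = -1839/408453934 + 7571/2475522000 = -104291444549/72224049971682000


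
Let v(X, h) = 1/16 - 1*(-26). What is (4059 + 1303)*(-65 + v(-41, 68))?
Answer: -1670263/8 ≈ -2.0878e+5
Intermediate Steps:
v(X, h) = 417/16 (v(X, h) = 1/16 + 26 = 417/16)
(4059 + 1303)*(-65 + v(-41, 68)) = (4059 + 1303)*(-65 + 417/16) = 5362*(-623/16) = -1670263/8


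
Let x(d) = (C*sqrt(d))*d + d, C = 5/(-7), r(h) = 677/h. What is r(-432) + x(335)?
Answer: 144043/432 - 1675*sqrt(335)/7 ≈ -4046.2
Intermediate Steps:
C = -5/7 (C = 5*(-1/7) = -5/7 ≈ -0.71429)
x(d) = d - 5*d**(3/2)/7 (x(d) = (-5*sqrt(d)/7)*d + d = -5*d**(3/2)/7 + d = d - 5*d**(3/2)/7)
r(-432) + x(335) = 677/(-432) + (335 - 1675*sqrt(335)/7) = 677*(-1/432) + (335 - 1675*sqrt(335)/7) = -677/432 + (335 - 1675*sqrt(335)/7) = 144043/432 - 1675*sqrt(335)/7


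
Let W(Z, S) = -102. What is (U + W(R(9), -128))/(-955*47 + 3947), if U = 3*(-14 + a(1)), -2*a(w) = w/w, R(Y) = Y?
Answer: 97/27292 ≈ 0.0035542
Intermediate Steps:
a(w) = -½ (a(w) = -w/(2*w) = -½*1 = -½)
U = -87/2 (U = 3*(-14 - ½) = 3*(-29/2) = -87/2 ≈ -43.500)
(U + W(R(9), -128))/(-955*47 + 3947) = (-87/2 - 102)/(-955*47 + 3947) = -291/(2*(-44885 + 3947)) = -291/2/(-40938) = -291/2*(-1/40938) = 97/27292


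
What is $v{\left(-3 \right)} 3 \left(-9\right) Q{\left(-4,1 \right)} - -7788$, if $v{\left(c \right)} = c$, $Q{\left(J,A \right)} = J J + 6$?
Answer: $9570$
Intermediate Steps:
$Q{\left(J,A \right)} = 6 + J^{2}$ ($Q{\left(J,A \right)} = J^{2} + 6 = 6 + J^{2}$)
$v{\left(-3 \right)} 3 \left(-9\right) Q{\left(-4,1 \right)} - -7788 = \left(-3\right) 3 \left(-9\right) \left(6 + \left(-4\right)^{2}\right) - -7788 = \left(-9\right) \left(-9\right) \left(6 + 16\right) + 7788 = 81 \cdot 22 + 7788 = 1782 + 7788 = 9570$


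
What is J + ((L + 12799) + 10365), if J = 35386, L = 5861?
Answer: 64411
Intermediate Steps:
J + ((L + 12799) + 10365) = 35386 + ((5861 + 12799) + 10365) = 35386 + (18660 + 10365) = 35386 + 29025 = 64411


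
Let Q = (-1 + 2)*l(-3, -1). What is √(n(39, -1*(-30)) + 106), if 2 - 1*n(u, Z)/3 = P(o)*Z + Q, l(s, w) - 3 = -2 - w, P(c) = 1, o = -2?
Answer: 4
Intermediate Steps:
l(s, w) = 1 - w (l(s, w) = 3 + (-2 - w) = 1 - w)
Q = 2 (Q = (-1 + 2)*(1 - 1*(-1)) = 1*(1 + 1) = 1*2 = 2)
n(u, Z) = -3*Z (n(u, Z) = 6 - 3*(1*Z + 2) = 6 - 3*(Z + 2) = 6 - 3*(2 + Z) = 6 + (-6 - 3*Z) = -3*Z)
√(n(39, -1*(-30)) + 106) = √(-(-3)*(-30) + 106) = √(-3*30 + 106) = √(-90 + 106) = √16 = 4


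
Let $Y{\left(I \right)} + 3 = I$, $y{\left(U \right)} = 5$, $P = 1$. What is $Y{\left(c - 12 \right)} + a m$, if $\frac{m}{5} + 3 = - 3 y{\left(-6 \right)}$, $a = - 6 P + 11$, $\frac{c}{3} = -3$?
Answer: $-474$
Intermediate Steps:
$c = -9$ ($c = 3 \left(-3\right) = -9$)
$Y{\left(I \right)} = -3 + I$
$a = 5$ ($a = \left(-6\right) 1 + 11 = -6 + 11 = 5$)
$m = -90$ ($m = -15 + 5 \left(\left(-3\right) 5\right) = -15 + 5 \left(-15\right) = -15 - 75 = -90$)
$Y{\left(c - 12 \right)} + a m = \left(-3 - 21\right) + 5 \left(-90\right) = \left(-3 - 21\right) - 450 = -24 - 450 = -474$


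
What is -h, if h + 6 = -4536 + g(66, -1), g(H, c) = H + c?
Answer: 4477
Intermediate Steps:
h = -4477 (h = -6 + (-4536 + (66 - 1)) = -6 + (-4536 + 65) = -6 - 4471 = -4477)
-h = -1*(-4477) = 4477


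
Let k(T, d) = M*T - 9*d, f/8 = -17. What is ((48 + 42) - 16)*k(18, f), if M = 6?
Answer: 98568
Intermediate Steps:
f = -136 (f = 8*(-17) = -136)
k(T, d) = -9*d + 6*T (k(T, d) = 6*T - 9*d = -9*d + 6*T)
((48 + 42) - 16)*k(18, f) = ((48 + 42) - 16)*(-9*(-136) + 6*18) = (90 - 16)*(1224 + 108) = 74*1332 = 98568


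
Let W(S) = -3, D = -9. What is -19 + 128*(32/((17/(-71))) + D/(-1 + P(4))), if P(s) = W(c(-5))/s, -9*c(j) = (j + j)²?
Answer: -1959637/119 ≈ -16468.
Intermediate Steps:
c(j) = -4*j²/9 (c(j) = -(j + j)²/9 = -4*j²/9)
P(s) = -3/s
-19 + 128*(32/((17/(-71))) + D/(-1 + P(4))) = -19 + 128*(32/((17/(-71))) - 9/(-1 - 3/4)) = -19 + 128*(32/((17*(-1/71))) - 9/(-1 - 3*¼)) = -19 + 128*(32/(-17/71) - 9/(-1 - ¾)) = -19 + 128*(32*(-71/17) - 9/(-7/4)) = -19 + 128*(-2272/17 - 9*(-4/7)) = -19 + 128*(-2272/17 + 36/7) = -19 + 128*(-15292/119) = -19 - 1957376/119 = -1959637/119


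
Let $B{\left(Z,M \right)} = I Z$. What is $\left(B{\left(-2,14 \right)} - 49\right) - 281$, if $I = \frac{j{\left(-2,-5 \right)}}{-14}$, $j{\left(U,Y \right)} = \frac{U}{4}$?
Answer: $- \frac{4621}{14} \approx -330.07$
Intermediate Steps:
$j{\left(U,Y \right)} = \frac{U}{4}$ ($j{\left(U,Y \right)} = U \frac{1}{4} = \frac{U}{4}$)
$I = \frac{1}{28}$ ($I = \frac{\frac{1}{4} \left(-2\right)}{-14} = \left(- \frac{1}{2}\right) \left(- \frac{1}{14}\right) = \frac{1}{28} \approx 0.035714$)
$B{\left(Z,M \right)} = \frac{Z}{28}$
$\left(B{\left(-2,14 \right)} - 49\right) - 281 = \left(\frac{1}{28} \left(-2\right) - 49\right) - 281 = \left(- \frac{1}{14} - 49\right) - 281 = - \frac{687}{14} - 281 = - \frac{4621}{14}$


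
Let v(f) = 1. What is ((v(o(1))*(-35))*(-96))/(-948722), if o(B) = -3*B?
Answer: -1680/474361 ≈ -0.0035416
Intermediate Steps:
((v(o(1))*(-35))*(-96))/(-948722) = ((1*(-35))*(-96))/(-948722) = -35*(-96)*(-1/948722) = 3360*(-1/948722) = -1680/474361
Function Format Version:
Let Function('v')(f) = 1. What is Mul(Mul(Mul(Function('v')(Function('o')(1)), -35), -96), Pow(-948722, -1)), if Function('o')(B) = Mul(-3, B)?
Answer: Rational(-1680, 474361) ≈ -0.0035416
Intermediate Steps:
Mul(Mul(Mul(Function('v')(Function('o')(1)), -35), -96), Pow(-948722, -1)) = Mul(Mul(Mul(1, -35), -96), Pow(-948722, -1)) = Mul(Mul(-35, -96), Rational(-1, 948722)) = Mul(3360, Rational(-1, 948722)) = Rational(-1680, 474361)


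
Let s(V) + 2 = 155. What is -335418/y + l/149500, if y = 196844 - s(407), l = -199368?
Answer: -1718440044/565486625 ≈ -3.0389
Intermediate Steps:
s(V) = 153 (s(V) = -2 + 155 = 153)
y = 196691 (y = 196844 - 1*153 = 196844 - 153 = 196691)
-335418/y + l/149500 = -335418/196691 - 199368/149500 = -335418*1/196691 - 199368*1/149500 = -335418/196691 - 3834/2875 = -1718440044/565486625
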